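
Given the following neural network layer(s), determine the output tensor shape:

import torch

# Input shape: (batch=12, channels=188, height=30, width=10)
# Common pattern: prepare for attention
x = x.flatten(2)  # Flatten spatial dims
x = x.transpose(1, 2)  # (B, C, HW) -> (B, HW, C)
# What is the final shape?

Input shape: (12, 188, 30, 10)
  -> after flatten(2): (12, 188, 300)
Output shape: (12, 300, 188)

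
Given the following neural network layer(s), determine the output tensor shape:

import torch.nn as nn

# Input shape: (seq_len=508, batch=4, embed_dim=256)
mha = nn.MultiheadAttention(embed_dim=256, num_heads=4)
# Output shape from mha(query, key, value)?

Input shape: (508, 4, 256)
Output shape: (508, 4, 256)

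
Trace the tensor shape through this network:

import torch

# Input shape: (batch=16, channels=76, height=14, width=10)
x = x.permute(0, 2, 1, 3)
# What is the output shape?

Input shape: (16, 76, 14, 10)
Output shape: (16, 14, 76, 10)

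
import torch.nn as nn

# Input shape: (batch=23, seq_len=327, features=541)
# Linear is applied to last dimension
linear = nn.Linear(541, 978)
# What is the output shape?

Input shape: (23, 327, 541)
Output shape: (23, 327, 978)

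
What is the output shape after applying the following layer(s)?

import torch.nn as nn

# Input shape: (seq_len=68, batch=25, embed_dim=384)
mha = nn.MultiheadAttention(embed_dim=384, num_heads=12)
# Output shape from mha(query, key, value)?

Input shape: (68, 25, 384)
Output shape: (68, 25, 384)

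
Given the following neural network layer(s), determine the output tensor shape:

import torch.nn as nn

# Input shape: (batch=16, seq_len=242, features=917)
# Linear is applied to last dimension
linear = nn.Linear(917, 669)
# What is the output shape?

Input shape: (16, 242, 917)
Output shape: (16, 242, 669)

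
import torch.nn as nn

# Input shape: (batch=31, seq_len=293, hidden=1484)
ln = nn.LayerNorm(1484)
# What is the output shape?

Input shape: (31, 293, 1484)
Output shape: (31, 293, 1484)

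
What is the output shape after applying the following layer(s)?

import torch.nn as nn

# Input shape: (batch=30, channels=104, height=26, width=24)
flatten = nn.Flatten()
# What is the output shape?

Input shape: (30, 104, 26, 24)
Output shape: (30, 64896)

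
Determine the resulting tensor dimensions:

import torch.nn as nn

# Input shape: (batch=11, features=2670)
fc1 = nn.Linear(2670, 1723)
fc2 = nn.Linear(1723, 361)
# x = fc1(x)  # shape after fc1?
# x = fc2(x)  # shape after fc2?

Input shape: (11, 2670)
  -> after fc1: (11, 1723)
Output shape: (11, 361)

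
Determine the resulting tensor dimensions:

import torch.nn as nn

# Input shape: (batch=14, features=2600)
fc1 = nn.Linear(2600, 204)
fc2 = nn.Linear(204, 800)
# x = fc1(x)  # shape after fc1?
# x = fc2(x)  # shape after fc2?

Input shape: (14, 2600)
  -> after fc1: (14, 204)
Output shape: (14, 800)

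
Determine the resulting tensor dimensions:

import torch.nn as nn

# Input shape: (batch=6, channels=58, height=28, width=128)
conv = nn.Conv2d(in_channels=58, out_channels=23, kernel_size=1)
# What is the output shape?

Input shape: (6, 58, 28, 128)
Output shape: (6, 23, 28, 128)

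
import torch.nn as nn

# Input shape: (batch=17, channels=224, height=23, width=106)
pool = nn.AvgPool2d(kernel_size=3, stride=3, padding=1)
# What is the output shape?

Input shape: (17, 224, 23, 106)
Output shape: (17, 224, 8, 36)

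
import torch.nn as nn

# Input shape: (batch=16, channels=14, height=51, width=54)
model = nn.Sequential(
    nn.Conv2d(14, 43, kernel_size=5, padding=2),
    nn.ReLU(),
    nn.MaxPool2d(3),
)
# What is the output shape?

Input shape: (16, 14, 51, 54)
  -> after Conv2d: (16, 43, 51, 54)
  -> after ReLU: (16, 43, 51, 54)
Output shape: (16, 43, 17, 18)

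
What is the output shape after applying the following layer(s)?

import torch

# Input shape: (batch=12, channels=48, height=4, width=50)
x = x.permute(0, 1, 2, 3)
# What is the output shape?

Input shape: (12, 48, 4, 50)
Output shape: (12, 48, 4, 50)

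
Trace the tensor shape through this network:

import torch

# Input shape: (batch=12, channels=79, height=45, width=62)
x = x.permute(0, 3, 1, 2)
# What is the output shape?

Input shape: (12, 79, 45, 62)
Output shape: (12, 62, 79, 45)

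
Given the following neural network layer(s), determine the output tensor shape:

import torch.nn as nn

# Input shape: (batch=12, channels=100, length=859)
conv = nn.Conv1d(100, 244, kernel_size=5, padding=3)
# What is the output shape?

Input shape: (12, 100, 859)
Output shape: (12, 244, 861)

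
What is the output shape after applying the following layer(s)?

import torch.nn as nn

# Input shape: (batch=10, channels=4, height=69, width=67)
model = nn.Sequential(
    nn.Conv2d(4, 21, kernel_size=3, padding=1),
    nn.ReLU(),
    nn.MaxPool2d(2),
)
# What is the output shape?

Input shape: (10, 4, 69, 67)
  -> after Conv2d: (10, 21, 69, 67)
  -> after ReLU: (10, 21, 69, 67)
Output shape: (10, 21, 34, 33)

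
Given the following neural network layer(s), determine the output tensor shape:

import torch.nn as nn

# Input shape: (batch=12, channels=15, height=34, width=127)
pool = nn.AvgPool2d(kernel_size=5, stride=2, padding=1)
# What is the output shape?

Input shape: (12, 15, 34, 127)
Output shape: (12, 15, 16, 63)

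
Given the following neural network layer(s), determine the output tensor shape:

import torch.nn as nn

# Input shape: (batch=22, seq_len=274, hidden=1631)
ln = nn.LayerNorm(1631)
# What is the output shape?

Input shape: (22, 274, 1631)
Output shape: (22, 274, 1631)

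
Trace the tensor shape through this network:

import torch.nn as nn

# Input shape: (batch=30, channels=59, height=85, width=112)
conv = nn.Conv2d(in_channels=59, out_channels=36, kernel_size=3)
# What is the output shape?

Input shape: (30, 59, 85, 112)
Output shape: (30, 36, 83, 110)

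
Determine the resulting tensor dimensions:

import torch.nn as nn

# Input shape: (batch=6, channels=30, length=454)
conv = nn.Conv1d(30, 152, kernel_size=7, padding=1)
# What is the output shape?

Input shape: (6, 30, 454)
Output shape: (6, 152, 450)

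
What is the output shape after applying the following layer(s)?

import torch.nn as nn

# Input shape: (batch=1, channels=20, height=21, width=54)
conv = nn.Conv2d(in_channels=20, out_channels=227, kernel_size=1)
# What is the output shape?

Input shape: (1, 20, 21, 54)
Output shape: (1, 227, 21, 54)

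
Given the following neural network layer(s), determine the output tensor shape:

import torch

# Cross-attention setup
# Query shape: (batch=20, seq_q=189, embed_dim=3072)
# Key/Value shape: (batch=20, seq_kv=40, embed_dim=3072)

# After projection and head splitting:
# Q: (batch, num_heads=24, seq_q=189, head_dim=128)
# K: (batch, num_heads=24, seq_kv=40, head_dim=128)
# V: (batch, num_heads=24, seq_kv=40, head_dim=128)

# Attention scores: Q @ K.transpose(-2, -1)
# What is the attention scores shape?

Input shape: (20, 189, 3072)
Output shape: (20, 24, 189, 40)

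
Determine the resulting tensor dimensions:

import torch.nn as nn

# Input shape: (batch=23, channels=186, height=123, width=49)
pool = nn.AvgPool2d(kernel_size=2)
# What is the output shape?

Input shape: (23, 186, 123, 49)
Output shape: (23, 186, 61, 24)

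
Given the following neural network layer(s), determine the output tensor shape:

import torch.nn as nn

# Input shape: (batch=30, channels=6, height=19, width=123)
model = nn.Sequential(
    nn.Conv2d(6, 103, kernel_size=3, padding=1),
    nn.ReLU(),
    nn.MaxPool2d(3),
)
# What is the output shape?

Input shape: (30, 6, 19, 123)
  -> after Conv2d: (30, 103, 19, 123)
  -> after ReLU: (30, 103, 19, 123)
Output shape: (30, 103, 6, 41)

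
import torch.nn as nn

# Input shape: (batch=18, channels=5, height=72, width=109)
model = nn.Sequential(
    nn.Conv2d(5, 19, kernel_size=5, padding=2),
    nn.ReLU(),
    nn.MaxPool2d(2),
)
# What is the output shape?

Input shape: (18, 5, 72, 109)
  -> after Conv2d: (18, 19, 72, 109)
  -> after ReLU: (18, 19, 72, 109)
Output shape: (18, 19, 36, 54)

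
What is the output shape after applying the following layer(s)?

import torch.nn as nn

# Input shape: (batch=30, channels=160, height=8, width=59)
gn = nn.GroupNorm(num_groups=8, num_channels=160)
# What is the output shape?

Input shape: (30, 160, 8, 59)
Output shape: (30, 160, 8, 59)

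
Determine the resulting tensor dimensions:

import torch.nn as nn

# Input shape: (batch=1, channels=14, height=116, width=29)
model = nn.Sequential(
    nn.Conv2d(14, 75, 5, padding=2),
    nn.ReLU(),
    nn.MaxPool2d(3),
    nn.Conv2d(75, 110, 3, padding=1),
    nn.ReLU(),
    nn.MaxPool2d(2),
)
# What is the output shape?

Input shape: (1, 14, 116, 29)
  -> after first Conv2d: (1, 75, 116, 29)
  -> after first MaxPool2d: (1, 75, 38, 9)
  -> after second Conv2d: (1, 110, 38, 9)
Output shape: (1, 110, 19, 4)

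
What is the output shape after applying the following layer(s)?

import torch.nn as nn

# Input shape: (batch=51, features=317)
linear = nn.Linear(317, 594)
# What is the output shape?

Input shape: (51, 317)
Output shape: (51, 594)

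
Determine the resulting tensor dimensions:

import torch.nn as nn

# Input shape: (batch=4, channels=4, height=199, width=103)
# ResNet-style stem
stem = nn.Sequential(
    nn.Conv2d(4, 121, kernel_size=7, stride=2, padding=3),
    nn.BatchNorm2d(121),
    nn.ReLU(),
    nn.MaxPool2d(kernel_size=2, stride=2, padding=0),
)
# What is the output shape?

Input shape: (4, 4, 199, 103)
  -> after Conv2d 7x7 stride=2: (4, 121, 100, 52)
Output shape: (4, 121, 50, 26)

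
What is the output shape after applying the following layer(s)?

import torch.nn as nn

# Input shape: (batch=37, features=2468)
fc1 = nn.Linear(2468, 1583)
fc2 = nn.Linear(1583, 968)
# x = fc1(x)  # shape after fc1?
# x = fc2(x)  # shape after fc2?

Input shape: (37, 2468)
  -> after fc1: (37, 1583)
Output shape: (37, 968)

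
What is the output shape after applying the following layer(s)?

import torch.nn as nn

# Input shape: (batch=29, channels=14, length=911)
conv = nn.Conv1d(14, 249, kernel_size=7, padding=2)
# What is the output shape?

Input shape: (29, 14, 911)
Output shape: (29, 249, 909)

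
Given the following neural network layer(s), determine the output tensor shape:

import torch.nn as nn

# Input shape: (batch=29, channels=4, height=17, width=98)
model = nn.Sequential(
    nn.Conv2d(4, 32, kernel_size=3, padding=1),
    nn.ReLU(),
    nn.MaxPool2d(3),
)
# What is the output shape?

Input shape: (29, 4, 17, 98)
  -> after Conv2d: (29, 32, 17, 98)
  -> after ReLU: (29, 32, 17, 98)
Output shape: (29, 32, 5, 32)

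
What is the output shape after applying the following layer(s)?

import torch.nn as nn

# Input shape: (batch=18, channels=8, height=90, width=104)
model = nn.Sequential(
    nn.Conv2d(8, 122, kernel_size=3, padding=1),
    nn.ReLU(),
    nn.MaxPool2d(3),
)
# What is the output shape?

Input shape: (18, 8, 90, 104)
  -> after Conv2d: (18, 122, 90, 104)
  -> after ReLU: (18, 122, 90, 104)
Output shape: (18, 122, 30, 34)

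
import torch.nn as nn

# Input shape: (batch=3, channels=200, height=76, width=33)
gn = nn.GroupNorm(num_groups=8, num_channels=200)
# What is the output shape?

Input shape: (3, 200, 76, 33)
Output shape: (3, 200, 76, 33)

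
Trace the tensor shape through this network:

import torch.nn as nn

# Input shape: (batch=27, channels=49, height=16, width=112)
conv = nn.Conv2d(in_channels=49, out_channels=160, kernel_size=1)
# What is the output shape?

Input shape: (27, 49, 16, 112)
Output shape: (27, 160, 16, 112)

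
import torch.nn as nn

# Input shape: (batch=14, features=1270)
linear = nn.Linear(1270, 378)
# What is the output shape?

Input shape: (14, 1270)
Output shape: (14, 378)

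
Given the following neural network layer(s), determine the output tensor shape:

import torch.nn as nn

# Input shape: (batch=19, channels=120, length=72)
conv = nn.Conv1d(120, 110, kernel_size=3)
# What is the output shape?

Input shape: (19, 120, 72)
Output shape: (19, 110, 70)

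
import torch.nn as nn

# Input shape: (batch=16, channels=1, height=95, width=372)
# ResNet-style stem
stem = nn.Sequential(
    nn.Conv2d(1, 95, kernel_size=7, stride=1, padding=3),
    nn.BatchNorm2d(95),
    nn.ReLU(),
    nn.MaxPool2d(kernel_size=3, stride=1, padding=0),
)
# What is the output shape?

Input shape: (16, 1, 95, 372)
  -> after Conv2d 7x7 stride=1: (16, 95, 95, 372)
Output shape: (16, 95, 93, 370)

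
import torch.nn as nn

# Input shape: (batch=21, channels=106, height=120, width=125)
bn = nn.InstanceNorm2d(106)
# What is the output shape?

Input shape: (21, 106, 120, 125)
Output shape: (21, 106, 120, 125)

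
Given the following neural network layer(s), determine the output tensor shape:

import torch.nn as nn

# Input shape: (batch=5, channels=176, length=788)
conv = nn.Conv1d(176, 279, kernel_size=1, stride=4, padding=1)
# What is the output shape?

Input shape: (5, 176, 788)
Output shape: (5, 279, 198)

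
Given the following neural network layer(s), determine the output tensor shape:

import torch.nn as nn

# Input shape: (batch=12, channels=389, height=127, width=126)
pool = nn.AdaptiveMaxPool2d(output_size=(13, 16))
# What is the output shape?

Input shape: (12, 389, 127, 126)
Output shape: (12, 389, 13, 16)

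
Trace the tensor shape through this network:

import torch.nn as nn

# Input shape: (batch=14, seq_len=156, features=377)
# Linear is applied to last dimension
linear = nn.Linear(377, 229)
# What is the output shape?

Input shape: (14, 156, 377)
Output shape: (14, 156, 229)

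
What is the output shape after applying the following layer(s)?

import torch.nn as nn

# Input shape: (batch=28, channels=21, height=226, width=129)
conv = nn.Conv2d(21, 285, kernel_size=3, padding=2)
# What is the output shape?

Input shape: (28, 21, 226, 129)
Output shape: (28, 285, 228, 131)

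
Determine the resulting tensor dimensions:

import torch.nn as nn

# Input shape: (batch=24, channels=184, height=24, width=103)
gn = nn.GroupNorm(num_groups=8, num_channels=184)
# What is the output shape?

Input shape: (24, 184, 24, 103)
Output shape: (24, 184, 24, 103)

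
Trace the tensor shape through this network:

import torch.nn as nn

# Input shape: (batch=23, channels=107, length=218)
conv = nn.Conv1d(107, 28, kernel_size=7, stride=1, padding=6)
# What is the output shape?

Input shape: (23, 107, 218)
Output shape: (23, 28, 224)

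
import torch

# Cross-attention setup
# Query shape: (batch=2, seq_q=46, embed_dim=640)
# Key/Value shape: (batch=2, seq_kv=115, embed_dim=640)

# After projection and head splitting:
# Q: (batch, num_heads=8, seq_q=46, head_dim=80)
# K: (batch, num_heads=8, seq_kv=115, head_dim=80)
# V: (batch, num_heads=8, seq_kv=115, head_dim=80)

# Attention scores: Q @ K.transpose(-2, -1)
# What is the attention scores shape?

Input shape: (2, 46, 640)
Output shape: (2, 8, 46, 115)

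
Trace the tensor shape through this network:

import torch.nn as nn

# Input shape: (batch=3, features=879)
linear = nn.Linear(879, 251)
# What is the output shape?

Input shape: (3, 879)
Output shape: (3, 251)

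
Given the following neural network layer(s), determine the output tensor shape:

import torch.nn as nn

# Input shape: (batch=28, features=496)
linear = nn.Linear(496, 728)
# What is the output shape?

Input shape: (28, 496)
Output shape: (28, 728)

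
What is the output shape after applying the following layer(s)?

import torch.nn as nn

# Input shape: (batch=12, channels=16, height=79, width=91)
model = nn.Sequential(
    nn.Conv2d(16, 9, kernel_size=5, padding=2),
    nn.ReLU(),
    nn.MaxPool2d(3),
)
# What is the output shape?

Input shape: (12, 16, 79, 91)
  -> after Conv2d: (12, 9, 79, 91)
  -> after ReLU: (12, 9, 79, 91)
Output shape: (12, 9, 26, 30)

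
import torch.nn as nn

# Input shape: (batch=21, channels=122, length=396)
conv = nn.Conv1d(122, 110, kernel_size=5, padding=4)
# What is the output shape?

Input shape: (21, 122, 396)
Output shape: (21, 110, 400)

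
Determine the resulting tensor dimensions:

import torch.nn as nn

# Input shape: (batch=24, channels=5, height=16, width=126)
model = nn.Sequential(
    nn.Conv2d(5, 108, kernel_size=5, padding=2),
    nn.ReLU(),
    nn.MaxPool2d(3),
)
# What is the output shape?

Input shape: (24, 5, 16, 126)
  -> after Conv2d: (24, 108, 16, 126)
  -> after ReLU: (24, 108, 16, 126)
Output shape: (24, 108, 5, 42)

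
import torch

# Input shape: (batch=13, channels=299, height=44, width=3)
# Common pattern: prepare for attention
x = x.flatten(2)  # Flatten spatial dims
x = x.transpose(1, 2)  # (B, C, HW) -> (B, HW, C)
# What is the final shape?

Input shape: (13, 299, 44, 3)
  -> after flatten(2): (13, 299, 132)
Output shape: (13, 132, 299)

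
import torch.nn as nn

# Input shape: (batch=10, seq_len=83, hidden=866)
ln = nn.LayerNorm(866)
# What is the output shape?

Input shape: (10, 83, 866)
Output shape: (10, 83, 866)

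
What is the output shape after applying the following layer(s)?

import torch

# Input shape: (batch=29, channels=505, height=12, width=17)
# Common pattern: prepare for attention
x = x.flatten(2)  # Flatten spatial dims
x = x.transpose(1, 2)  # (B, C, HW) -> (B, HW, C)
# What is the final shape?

Input shape: (29, 505, 12, 17)
  -> after flatten(2): (29, 505, 204)
Output shape: (29, 204, 505)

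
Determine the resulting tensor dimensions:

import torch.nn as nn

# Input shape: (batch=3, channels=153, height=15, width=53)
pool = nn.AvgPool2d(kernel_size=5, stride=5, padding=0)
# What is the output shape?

Input shape: (3, 153, 15, 53)
Output shape: (3, 153, 3, 10)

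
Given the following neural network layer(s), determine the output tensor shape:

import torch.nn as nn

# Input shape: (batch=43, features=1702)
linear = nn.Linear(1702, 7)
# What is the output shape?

Input shape: (43, 1702)
Output shape: (43, 7)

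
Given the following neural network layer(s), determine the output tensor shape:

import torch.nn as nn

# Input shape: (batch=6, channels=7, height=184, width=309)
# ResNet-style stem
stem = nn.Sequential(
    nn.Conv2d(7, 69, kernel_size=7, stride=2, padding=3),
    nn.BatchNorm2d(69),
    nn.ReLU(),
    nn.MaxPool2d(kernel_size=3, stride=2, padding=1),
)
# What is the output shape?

Input shape: (6, 7, 184, 309)
  -> after Conv2d 7x7 stride=2: (6, 69, 92, 155)
Output shape: (6, 69, 46, 78)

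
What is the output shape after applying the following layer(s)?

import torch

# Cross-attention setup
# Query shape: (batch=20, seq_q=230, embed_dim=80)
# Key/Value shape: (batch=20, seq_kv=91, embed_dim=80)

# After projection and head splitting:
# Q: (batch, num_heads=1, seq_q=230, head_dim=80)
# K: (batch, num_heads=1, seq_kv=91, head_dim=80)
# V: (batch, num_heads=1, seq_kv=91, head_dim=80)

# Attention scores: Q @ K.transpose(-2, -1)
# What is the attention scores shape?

Input shape: (20, 230, 80)
Output shape: (20, 1, 230, 91)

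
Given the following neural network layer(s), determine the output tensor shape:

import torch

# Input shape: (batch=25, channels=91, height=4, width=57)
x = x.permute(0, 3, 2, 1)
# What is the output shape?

Input shape: (25, 91, 4, 57)
Output shape: (25, 57, 4, 91)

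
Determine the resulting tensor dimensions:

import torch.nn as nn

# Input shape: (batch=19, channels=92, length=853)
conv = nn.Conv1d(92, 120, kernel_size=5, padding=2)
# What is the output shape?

Input shape: (19, 92, 853)
Output shape: (19, 120, 853)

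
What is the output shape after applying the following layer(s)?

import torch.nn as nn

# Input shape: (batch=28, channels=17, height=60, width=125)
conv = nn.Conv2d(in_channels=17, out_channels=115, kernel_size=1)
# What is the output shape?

Input shape: (28, 17, 60, 125)
Output shape: (28, 115, 60, 125)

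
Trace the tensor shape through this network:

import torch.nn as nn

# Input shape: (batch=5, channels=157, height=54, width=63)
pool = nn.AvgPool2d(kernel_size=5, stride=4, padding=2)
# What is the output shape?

Input shape: (5, 157, 54, 63)
Output shape: (5, 157, 14, 16)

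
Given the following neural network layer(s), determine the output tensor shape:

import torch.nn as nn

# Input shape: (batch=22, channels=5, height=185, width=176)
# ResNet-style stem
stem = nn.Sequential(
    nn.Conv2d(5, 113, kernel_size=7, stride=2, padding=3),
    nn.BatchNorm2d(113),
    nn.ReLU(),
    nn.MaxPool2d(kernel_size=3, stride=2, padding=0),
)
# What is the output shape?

Input shape: (22, 5, 185, 176)
  -> after Conv2d 7x7 stride=2: (22, 113, 93, 88)
Output shape: (22, 113, 46, 43)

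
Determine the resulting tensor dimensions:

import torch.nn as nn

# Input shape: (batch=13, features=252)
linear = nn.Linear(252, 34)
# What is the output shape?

Input shape: (13, 252)
Output shape: (13, 34)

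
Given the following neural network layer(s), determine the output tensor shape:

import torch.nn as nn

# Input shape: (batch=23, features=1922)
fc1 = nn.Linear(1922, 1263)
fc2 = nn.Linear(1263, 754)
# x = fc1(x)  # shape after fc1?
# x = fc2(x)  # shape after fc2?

Input shape: (23, 1922)
  -> after fc1: (23, 1263)
Output shape: (23, 754)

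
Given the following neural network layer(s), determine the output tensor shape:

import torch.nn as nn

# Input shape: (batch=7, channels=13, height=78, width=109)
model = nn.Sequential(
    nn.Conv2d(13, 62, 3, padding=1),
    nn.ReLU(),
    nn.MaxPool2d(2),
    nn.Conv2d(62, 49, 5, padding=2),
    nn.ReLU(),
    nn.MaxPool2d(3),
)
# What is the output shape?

Input shape: (7, 13, 78, 109)
  -> after first Conv2d: (7, 62, 78, 109)
  -> after first MaxPool2d: (7, 62, 39, 54)
  -> after second Conv2d: (7, 49, 39, 54)
Output shape: (7, 49, 13, 18)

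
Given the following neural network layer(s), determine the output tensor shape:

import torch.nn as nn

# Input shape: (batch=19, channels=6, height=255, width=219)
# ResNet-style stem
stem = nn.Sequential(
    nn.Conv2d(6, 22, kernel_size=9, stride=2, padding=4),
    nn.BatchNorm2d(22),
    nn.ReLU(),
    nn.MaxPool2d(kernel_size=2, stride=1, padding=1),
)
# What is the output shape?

Input shape: (19, 6, 255, 219)
  -> after Conv2d 9x9 stride=2: (19, 22, 128, 110)
Output shape: (19, 22, 129, 111)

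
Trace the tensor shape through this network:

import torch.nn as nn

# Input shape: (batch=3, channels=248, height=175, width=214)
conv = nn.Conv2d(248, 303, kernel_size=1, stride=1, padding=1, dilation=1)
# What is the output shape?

Input shape: (3, 248, 175, 214)
Output shape: (3, 303, 177, 216)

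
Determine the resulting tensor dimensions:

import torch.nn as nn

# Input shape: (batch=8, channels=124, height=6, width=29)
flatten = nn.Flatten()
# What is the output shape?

Input shape: (8, 124, 6, 29)
Output shape: (8, 21576)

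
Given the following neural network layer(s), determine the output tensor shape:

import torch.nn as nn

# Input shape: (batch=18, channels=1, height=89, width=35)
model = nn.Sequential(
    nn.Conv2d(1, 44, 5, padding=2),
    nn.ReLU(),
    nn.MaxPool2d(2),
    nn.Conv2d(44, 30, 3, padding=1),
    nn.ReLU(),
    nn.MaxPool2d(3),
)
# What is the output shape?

Input shape: (18, 1, 89, 35)
  -> after first Conv2d: (18, 44, 89, 35)
  -> after first MaxPool2d: (18, 44, 44, 17)
  -> after second Conv2d: (18, 30, 44, 17)
Output shape: (18, 30, 14, 5)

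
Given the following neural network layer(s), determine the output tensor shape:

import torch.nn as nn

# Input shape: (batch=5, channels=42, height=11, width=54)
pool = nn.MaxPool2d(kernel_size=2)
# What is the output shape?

Input shape: (5, 42, 11, 54)
Output shape: (5, 42, 5, 27)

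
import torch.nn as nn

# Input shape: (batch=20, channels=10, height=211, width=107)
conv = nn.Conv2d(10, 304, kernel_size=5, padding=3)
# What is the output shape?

Input shape: (20, 10, 211, 107)
Output shape: (20, 304, 213, 109)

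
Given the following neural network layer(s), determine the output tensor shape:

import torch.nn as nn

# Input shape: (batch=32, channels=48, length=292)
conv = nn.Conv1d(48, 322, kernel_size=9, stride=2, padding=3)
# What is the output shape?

Input shape: (32, 48, 292)
Output shape: (32, 322, 145)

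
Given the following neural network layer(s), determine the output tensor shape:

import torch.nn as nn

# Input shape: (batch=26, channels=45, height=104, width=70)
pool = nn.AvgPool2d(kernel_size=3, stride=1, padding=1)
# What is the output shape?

Input shape: (26, 45, 104, 70)
Output shape: (26, 45, 104, 70)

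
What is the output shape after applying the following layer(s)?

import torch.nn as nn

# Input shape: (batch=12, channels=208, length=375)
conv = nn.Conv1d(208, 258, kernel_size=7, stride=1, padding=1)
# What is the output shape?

Input shape: (12, 208, 375)
Output shape: (12, 258, 371)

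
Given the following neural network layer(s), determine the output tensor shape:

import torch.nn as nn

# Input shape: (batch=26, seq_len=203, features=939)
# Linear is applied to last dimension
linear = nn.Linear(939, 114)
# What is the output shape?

Input shape: (26, 203, 939)
Output shape: (26, 203, 114)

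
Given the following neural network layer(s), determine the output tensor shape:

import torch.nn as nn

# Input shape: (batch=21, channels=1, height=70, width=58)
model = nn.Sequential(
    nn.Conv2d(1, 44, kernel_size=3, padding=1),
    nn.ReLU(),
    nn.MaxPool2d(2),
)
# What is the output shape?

Input shape: (21, 1, 70, 58)
  -> after Conv2d: (21, 44, 70, 58)
  -> after ReLU: (21, 44, 70, 58)
Output shape: (21, 44, 35, 29)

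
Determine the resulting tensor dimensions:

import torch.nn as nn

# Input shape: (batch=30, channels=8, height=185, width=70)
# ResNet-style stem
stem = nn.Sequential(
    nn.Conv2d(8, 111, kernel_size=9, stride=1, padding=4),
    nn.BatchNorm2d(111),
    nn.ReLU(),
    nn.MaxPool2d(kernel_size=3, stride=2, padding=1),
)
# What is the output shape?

Input shape: (30, 8, 185, 70)
  -> after Conv2d 9x9 stride=1: (30, 111, 185, 70)
Output shape: (30, 111, 93, 35)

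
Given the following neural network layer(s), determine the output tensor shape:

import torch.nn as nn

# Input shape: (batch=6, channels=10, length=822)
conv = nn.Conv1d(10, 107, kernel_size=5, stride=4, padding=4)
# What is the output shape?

Input shape: (6, 10, 822)
Output shape: (6, 107, 207)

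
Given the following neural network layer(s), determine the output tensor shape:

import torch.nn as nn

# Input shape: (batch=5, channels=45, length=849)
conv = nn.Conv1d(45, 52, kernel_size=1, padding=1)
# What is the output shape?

Input shape: (5, 45, 849)
Output shape: (5, 52, 851)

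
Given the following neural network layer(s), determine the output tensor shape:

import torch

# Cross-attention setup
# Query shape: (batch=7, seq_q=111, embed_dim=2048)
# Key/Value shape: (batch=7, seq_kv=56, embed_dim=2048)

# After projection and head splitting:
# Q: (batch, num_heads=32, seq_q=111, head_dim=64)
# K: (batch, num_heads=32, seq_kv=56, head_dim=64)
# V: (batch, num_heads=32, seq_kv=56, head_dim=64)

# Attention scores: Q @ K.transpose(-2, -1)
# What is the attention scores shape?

Input shape: (7, 111, 2048)
Output shape: (7, 32, 111, 56)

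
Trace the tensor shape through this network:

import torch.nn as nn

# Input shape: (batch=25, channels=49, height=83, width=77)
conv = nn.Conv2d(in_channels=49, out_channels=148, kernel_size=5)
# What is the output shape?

Input shape: (25, 49, 83, 77)
Output shape: (25, 148, 79, 73)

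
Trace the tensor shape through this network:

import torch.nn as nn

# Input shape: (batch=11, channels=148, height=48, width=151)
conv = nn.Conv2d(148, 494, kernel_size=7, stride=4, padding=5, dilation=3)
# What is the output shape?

Input shape: (11, 148, 48, 151)
Output shape: (11, 494, 10, 36)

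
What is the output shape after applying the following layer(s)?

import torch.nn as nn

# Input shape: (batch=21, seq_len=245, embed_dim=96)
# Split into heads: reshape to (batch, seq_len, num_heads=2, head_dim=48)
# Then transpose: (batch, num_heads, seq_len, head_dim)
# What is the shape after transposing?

Input shape: (21, 245, 96)
  -> after reshape: (21, 245, 2, 48)
Output shape: (21, 2, 245, 48)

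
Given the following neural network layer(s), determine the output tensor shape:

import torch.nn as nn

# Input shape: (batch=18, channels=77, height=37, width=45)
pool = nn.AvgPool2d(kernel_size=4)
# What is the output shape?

Input shape: (18, 77, 37, 45)
Output shape: (18, 77, 9, 11)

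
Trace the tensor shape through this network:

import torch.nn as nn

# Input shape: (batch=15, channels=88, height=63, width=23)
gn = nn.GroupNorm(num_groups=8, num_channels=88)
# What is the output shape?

Input shape: (15, 88, 63, 23)
Output shape: (15, 88, 63, 23)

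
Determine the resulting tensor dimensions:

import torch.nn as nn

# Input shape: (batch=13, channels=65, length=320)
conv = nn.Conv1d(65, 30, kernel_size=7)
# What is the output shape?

Input shape: (13, 65, 320)
Output shape: (13, 30, 314)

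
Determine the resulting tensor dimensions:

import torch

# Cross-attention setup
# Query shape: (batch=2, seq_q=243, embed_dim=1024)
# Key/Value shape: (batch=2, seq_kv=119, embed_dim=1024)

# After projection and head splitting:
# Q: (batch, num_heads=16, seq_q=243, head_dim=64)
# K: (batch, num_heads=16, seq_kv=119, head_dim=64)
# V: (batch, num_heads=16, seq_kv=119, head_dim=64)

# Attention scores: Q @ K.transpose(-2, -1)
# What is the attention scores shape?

Input shape: (2, 243, 1024)
Output shape: (2, 16, 243, 119)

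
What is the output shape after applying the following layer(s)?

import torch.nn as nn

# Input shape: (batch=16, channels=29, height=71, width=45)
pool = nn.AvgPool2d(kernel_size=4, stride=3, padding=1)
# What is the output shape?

Input shape: (16, 29, 71, 45)
Output shape: (16, 29, 24, 15)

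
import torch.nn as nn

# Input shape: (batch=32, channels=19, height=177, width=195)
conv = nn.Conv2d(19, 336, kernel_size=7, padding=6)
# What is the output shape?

Input shape: (32, 19, 177, 195)
Output shape: (32, 336, 183, 201)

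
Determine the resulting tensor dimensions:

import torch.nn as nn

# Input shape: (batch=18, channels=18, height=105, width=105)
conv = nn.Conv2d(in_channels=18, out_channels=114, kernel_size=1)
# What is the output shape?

Input shape: (18, 18, 105, 105)
Output shape: (18, 114, 105, 105)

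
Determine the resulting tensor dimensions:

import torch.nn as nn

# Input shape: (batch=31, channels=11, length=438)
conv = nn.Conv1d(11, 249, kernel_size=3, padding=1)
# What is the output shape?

Input shape: (31, 11, 438)
Output shape: (31, 249, 438)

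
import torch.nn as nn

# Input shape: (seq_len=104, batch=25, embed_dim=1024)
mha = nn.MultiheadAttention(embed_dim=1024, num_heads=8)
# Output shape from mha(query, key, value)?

Input shape: (104, 25, 1024)
Output shape: (104, 25, 1024)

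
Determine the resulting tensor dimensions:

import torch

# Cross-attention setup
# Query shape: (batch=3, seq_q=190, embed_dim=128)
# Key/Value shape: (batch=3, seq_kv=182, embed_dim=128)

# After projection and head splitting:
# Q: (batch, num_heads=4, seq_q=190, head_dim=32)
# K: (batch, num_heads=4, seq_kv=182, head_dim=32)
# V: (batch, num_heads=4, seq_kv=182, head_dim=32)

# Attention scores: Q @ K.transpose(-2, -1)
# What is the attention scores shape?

Input shape: (3, 190, 128)
Output shape: (3, 4, 190, 182)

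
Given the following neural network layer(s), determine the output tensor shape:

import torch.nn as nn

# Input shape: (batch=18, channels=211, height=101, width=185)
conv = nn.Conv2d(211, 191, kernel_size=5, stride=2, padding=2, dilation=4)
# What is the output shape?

Input shape: (18, 211, 101, 185)
Output shape: (18, 191, 45, 87)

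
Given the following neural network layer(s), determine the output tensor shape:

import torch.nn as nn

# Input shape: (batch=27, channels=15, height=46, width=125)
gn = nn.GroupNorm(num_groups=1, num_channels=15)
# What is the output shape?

Input shape: (27, 15, 46, 125)
Output shape: (27, 15, 46, 125)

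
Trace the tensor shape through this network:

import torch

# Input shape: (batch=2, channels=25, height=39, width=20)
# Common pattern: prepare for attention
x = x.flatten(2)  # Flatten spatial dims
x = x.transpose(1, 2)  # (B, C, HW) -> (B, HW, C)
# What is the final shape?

Input shape: (2, 25, 39, 20)
  -> after flatten(2): (2, 25, 780)
Output shape: (2, 780, 25)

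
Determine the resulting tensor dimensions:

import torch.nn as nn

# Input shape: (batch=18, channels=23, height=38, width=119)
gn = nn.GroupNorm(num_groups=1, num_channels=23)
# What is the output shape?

Input shape: (18, 23, 38, 119)
Output shape: (18, 23, 38, 119)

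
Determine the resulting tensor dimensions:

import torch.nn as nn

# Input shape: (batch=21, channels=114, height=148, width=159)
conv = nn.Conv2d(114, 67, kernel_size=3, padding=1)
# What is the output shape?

Input shape: (21, 114, 148, 159)
Output shape: (21, 67, 148, 159)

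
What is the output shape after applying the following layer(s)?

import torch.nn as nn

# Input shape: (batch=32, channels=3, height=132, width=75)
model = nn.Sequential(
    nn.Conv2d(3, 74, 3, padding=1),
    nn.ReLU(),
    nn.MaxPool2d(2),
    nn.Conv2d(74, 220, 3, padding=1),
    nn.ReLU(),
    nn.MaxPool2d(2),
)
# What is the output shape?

Input shape: (32, 3, 132, 75)
  -> after first Conv2d: (32, 74, 132, 75)
  -> after first MaxPool2d: (32, 74, 66, 37)
  -> after second Conv2d: (32, 220, 66, 37)
Output shape: (32, 220, 33, 18)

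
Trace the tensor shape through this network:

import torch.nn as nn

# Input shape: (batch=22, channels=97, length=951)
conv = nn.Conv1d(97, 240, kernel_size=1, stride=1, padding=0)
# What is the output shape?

Input shape: (22, 97, 951)
Output shape: (22, 240, 951)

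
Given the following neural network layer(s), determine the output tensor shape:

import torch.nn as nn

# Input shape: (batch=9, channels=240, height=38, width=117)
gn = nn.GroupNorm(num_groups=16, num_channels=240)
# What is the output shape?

Input shape: (9, 240, 38, 117)
Output shape: (9, 240, 38, 117)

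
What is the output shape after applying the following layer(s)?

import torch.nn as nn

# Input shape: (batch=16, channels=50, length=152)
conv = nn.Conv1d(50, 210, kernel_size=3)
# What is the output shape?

Input shape: (16, 50, 152)
Output shape: (16, 210, 150)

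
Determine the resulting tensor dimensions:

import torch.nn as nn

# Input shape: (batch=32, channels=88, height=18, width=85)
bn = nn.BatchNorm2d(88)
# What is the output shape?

Input shape: (32, 88, 18, 85)
Output shape: (32, 88, 18, 85)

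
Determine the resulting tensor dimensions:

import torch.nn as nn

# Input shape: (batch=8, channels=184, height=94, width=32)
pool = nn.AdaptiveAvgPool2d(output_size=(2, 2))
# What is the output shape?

Input shape: (8, 184, 94, 32)
Output shape: (8, 184, 2, 2)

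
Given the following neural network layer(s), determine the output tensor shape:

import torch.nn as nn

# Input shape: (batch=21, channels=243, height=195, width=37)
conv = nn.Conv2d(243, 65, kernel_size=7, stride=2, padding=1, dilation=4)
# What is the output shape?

Input shape: (21, 243, 195, 37)
Output shape: (21, 65, 87, 8)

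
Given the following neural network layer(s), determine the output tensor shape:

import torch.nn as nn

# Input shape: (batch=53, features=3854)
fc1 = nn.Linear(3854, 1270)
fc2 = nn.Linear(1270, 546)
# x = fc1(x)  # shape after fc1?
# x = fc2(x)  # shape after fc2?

Input shape: (53, 3854)
  -> after fc1: (53, 1270)
Output shape: (53, 546)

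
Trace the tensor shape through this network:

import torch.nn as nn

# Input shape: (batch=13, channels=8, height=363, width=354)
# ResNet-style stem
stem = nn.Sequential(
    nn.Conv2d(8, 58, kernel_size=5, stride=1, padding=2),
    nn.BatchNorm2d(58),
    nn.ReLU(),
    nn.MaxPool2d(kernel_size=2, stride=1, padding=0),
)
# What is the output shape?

Input shape: (13, 8, 363, 354)
  -> after Conv2d 5x5 stride=1: (13, 58, 363, 354)
Output shape: (13, 58, 362, 353)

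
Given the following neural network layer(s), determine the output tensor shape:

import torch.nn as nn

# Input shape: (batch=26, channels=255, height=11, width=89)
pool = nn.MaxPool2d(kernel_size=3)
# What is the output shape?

Input shape: (26, 255, 11, 89)
Output shape: (26, 255, 3, 29)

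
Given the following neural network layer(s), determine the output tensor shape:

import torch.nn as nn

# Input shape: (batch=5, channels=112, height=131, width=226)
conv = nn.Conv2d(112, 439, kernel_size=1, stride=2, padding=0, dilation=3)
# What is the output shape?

Input shape: (5, 112, 131, 226)
Output shape: (5, 439, 66, 113)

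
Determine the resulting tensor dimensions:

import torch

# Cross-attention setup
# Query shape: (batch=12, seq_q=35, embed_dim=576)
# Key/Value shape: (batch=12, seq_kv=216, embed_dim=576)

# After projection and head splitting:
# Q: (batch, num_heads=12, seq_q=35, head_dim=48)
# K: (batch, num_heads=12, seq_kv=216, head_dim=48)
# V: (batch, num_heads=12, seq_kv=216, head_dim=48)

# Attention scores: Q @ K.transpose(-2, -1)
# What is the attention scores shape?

Input shape: (12, 35, 576)
Output shape: (12, 12, 35, 216)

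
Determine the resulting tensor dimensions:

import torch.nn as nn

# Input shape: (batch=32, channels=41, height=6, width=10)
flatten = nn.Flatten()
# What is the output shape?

Input shape: (32, 41, 6, 10)
Output shape: (32, 2460)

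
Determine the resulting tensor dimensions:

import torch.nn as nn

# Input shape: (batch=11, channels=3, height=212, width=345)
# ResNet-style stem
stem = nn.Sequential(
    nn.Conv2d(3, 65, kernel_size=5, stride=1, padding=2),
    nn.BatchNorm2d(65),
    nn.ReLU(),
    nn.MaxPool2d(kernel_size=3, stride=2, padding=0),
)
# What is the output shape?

Input shape: (11, 3, 212, 345)
  -> after Conv2d 5x5 stride=1: (11, 65, 212, 345)
Output shape: (11, 65, 105, 172)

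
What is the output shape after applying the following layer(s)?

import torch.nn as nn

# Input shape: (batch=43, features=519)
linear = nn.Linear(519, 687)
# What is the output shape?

Input shape: (43, 519)
Output shape: (43, 687)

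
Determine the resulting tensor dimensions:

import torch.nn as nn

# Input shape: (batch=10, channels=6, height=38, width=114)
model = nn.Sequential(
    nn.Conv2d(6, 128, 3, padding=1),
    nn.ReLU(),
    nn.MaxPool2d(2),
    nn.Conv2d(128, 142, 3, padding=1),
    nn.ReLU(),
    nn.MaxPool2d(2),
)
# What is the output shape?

Input shape: (10, 6, 38, 114)
  -> after first Conv2d: (10, 128, 38, 114)
  -> after first MaxPool2d: (10, 128, 19, 57)
  -> after second Conv2d: (10, 142, 19, 57)
Output shape: (10, 142, 9, 28)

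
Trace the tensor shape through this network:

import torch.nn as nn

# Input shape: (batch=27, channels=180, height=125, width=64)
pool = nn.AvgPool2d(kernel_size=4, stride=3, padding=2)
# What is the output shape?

Input shape: (27, 180, 125, 64)
Output shape: (27, 180, 42, 22)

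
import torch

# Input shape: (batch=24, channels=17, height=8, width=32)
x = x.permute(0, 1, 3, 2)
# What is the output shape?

Input shape: (24, 17, 8, 32)
Output shape: (24, 17, 32, 8)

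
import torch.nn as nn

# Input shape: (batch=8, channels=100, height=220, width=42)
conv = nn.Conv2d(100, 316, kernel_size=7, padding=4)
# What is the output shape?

Input shape: (8, 100, 220, 42)
Output shape: (8, 316, 222, 44)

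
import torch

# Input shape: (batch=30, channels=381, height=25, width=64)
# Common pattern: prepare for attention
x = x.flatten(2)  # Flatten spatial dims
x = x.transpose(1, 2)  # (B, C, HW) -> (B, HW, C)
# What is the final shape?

Input shape: (30, 381, 25, 64)
  -> after flatten(2): (30, 381, 1600)
Output shape: (30, 1600, 381)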